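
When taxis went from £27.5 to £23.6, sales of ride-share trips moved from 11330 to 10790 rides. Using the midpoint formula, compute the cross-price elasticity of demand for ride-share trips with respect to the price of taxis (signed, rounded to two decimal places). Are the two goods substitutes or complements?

%ΔQ_{ride-share trips} = (10790 − 11330)/avg = -540/11060 = -0.048824…
%ΔP_{taxis} = (23.6 − 27.5)/avg = -3.9/25.55 = -0.152641…
E_cross = (-540/11060) / (-3.9/25.55) = 0.3198…
E_cross > 0 ⇒ the goods are substitutes.

0.32; substitutes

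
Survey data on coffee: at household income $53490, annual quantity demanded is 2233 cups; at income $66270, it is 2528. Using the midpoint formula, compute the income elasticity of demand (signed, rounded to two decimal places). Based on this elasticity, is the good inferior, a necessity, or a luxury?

%ΔQ = (2528 − 2233)/[( 2233 + 2528)/2] = 295/2380.5 = 0.123923…
%ΔIncome = (66270 − 53490)/[( 53490 + 66270)/2] = 12780/59880 = 0.213426…
E_income = (295/2380.5) / (12780/59880) = 0.5806…
0 < E_income < 1 ⇒ normal good, necessity.

0.58; necessity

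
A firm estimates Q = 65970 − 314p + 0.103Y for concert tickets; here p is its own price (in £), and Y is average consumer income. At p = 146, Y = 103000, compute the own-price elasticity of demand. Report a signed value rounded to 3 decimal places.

At the given values, Q = 65970 − 314(146) + 0.103(103000) = 30735.
∂Q/∂p = −314.
E = (-314) × (146/30735) = -1.49158…

-1.492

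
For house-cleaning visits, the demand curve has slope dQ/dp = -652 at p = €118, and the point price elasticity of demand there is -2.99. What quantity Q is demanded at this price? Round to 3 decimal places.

Ed = (dQ/dp)·(p/Q) ⇒ Q = (dQ/dp)·p/Ed = (-652)·118/(-2.99) = 25731.10367…

25731.104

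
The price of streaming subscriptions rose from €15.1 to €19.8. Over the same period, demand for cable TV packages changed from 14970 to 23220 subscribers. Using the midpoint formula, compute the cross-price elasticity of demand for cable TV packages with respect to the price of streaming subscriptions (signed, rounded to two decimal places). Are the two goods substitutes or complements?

1.60; substitutes

%ΔQ_{cable TV packages} = (23220 − 14970)/avg = 8250/19095 = 0.432050…
%ΔP_{streaming subscriptions} = (19.8 − 15.1)/avg = 4.7/17.45 = 0.269340…
E_cross = (8250/19095) / (4.7/17.45) = 1.6041…
E_cross > 0 ⇒ the goods are substitutes.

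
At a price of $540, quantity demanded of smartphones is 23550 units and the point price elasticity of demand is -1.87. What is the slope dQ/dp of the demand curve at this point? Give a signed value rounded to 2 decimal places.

Ed = (dQ/dp)·(p/Q) ⇒ dQ/dp = Ed·Q/p = (-1.87)·23550/540 = -81.5527…

-81.55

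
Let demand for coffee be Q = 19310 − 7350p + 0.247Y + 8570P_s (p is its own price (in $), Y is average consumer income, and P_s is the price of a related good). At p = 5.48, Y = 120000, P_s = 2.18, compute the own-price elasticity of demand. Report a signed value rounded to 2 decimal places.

-1.47

At the given values, Q = 19310 − 7350(5.48) + 0.247(120000) + 8570(2.18) = 27354.6.
∂Q/∂p = −7350.
E = (-7350) × (5.48/27354.6) = -1.4724…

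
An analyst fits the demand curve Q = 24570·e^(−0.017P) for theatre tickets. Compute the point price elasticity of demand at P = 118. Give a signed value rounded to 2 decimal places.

-2.01

dQ/dP = −0.017·Q = -56.19. At P = 118, Q = 3305.3.
Ed = (dQ/dP)·(P/Q) = (-56.19) × (118/3305.3) = -2.006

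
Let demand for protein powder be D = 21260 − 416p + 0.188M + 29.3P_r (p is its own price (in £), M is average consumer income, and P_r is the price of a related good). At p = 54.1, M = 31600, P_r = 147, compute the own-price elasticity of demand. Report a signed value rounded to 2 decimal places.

At the given values, D = 21260 − 416(54.1) + 0.188(31600) + 29.3(147) = 9002.3.
∂D/∂p = −416.
E = (-416) × (54.1/9002.3) = -2.4999…

-2.50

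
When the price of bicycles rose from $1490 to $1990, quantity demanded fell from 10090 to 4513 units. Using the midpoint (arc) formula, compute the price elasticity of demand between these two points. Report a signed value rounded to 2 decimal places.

-2.66

%ΔQ = (4513 − 10090) / [(10090 + 4513)/2] = -5577/7301.5 = -0.763815…
%ΔP = (1990 − 1490) / [(1490 + 1990)/2] = 500/1740 = 0.287356…
Arc Ed = %ΔQ / %ΔP = (-5577/7301.5) / (500/1740) = -2.6580…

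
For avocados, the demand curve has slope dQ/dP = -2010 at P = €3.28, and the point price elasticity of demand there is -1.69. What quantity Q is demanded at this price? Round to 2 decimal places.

Ed = (dQ/dP)·(P/Q) ⇒ Q = (dQ/dP)·P/Ed = (-2010)·3.28/(-1.69) = 3901.0650…

3901.07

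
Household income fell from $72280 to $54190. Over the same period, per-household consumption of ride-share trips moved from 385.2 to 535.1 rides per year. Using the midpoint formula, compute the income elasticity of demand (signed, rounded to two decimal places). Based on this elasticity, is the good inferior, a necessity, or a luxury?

%ΔQ = (535.1 − 385.2)/[( 385.2 + 535.1)/2] = 149.9/460.15 = 0.325763…
%ΔIncome = (54190 − 72280)/[( 72280 + 54190)/2] = -18090/63235 = -0.286075…
E_income = (149.9/460.15) / (-18090/63235) = -1.1387…
E_income < 0 ⇒ inferior good.

-1.14; inferior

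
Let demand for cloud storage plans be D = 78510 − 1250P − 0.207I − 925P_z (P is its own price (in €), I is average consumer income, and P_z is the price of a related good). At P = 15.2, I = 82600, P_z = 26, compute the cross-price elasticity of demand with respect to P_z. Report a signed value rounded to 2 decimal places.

-1.31

At the given values, D = 78510 − 1250(15.2) − 0.207(82600) − 925(26) = 18361.8.
∂D/∂P_z = -925.
E = (-925) × (26/18361.8) = -1.3097…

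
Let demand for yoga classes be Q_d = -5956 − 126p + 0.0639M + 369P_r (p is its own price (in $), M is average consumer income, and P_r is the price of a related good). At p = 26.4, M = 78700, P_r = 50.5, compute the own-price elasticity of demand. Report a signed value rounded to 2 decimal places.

-0.23

At the given values, Q_d = -5956 − 126(26.4) + 0.0639(78700) + 369(50.5) = 14381.03.
∂Q_d/∂p = −126.
E = (-126) × (26.4/14381.03) = -0.2313…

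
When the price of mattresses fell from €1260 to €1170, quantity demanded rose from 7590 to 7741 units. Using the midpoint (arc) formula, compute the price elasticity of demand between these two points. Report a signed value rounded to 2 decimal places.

%ΔQ = (7741 − 7590) / [(7590 + 7741)/2] = 151/7665.5 = 0.019698…
%ΔP = (1170 − 1260) / [(1260 + 1170)/2] = -90/1215 = -0.074074…
Arc Ed = %ΔQ / %ΔP = (151/7665.5) / (-90/1215) = -0.2659…

-0.27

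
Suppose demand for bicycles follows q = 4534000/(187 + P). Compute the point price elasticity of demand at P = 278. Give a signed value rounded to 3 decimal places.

-0.598

dq/dP = −4534000/(187 + P)² = -20.9689. At P = 278, q = 9750.54.
Ed = (dq/dP)·(P/q) = (-20.9689) × (278/9750.54) = -0.59784…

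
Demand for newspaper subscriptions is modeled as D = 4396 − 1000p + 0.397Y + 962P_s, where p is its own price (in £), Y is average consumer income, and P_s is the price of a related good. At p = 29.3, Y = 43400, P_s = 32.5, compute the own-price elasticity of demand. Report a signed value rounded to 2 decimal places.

At the given values, D = 4396 − 1000(29.3) + 0.397(43400) + 962(32.5) = 23590.8.
∂D/∂p = −1000.
E = (-1000) × (29.3/23590.8) = -1.2420…

-1.24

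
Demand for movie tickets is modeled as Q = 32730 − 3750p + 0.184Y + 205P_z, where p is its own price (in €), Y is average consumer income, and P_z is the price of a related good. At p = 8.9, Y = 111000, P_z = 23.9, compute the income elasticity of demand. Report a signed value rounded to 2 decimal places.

0.83

At the given values, Q = 32730 − 3750(8.9) + 0.184(111000) + 205(23.9) = 24678.5.
∂Q/∂Y = 0.184.
E = (0.184) × (111000/24678.5) = 0.8276…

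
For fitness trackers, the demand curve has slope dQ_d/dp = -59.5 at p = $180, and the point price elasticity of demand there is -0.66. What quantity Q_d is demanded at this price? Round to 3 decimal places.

Ed = (dQ_d/dp)·(p/Q_d) ⇒ Q_d = (dQ_d/dp)·p/Ed = (-59.5)·180/(-0.66) = 16227.27272…

16227.273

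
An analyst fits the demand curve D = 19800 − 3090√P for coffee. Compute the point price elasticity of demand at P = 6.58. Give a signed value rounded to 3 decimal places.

dD/dP = −3090/(2√P) = -602.304. At P = 6.58, D = 11873.7.
Ed = (dD/dP)·(P/D) = (-602.304) × (6.58/11873.7) = -0.33377…

-0.334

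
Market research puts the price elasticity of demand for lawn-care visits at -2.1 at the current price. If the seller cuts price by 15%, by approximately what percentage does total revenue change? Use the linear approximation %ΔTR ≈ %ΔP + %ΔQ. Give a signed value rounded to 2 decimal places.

%ΔQ ≈ Ed × %ΔP = (-2.1) × (-15%) = +31.5000%
%ΔTR ≈ %ΔP + %ΔQ = (-15%) + (+31.5000%) = +16.5000%

+16.50%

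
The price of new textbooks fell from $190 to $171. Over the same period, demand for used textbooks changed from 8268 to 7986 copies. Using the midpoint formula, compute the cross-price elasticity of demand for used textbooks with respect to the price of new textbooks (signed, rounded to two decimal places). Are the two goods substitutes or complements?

%ΔQ_{used textbooks} = (7986 − 8268)/avg = -282/8127 = -0.034699…
%ΔP_{new textbooks} = (171 − 190)/avg = -19/180.5 = -0.105263…
E_cross = (-282/8127) / (-19/180.5) = 0.3296…
E_cross > 0 ⇒ the goods are substitutes.

0.33; substitutes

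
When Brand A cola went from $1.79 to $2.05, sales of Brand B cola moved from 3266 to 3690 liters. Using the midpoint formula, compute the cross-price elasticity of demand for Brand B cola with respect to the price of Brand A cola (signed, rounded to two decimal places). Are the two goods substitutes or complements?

0.90; substitutes

%ΔQ_{Brand B cola} = (3690 − 3266)/avg = 424/3478 = 0.121909…
%ΔP_{Brand A cola} = (2.05 − 1.79)/avg = 0.26/1.92 = 0.135416…
E_cross = (424/3478) / (0.26/1.92) = 0.9002…
E_cross > 0 ⇒ the goods are substitutes.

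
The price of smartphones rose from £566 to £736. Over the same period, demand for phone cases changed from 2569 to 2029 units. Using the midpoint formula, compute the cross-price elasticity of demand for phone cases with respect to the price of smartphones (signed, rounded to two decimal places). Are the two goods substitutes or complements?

%ΔQ_{phone cases} = (2029 − 2569)/avg = -540/2299 = -0.234884…
%ΔP_{smartphones} = (736 − 566)/avg = 170/651 = 0.261136…
E_cross = (-540/2299) / (170/651) = -0.8994…
E_cross < 0 ⇒ the goods are complements.

-0.90; complements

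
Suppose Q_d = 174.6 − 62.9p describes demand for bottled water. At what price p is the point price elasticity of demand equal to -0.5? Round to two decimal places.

0.93

Ed = −62.9p/(174.6 − 62.9p). Set this equal to -0.5:
62.9p = 0.5·(174.6 − 62.9p) ⇒ 62.9p(1 + 0.5) = 0.5·174.6
p = 0.5·174.6 / (62.9·1.5) = 0.9252…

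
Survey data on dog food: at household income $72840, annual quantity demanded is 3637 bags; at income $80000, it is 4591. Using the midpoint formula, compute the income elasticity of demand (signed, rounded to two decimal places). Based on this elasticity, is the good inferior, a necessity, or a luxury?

2.48; luxury

%ΔQ = (4591 − 3637)/[( 3637 + 4591)/2] = 954/4114 = 0.231891…
%ΔIncome = (80000 − 72840)/[( 72840 + 80000)/2] = 7160/76420 = 0.093692…
E_income = (954/4114) / (7160/76420) = 2.4750…
E_income > 1 ⇒ normal good, luxury.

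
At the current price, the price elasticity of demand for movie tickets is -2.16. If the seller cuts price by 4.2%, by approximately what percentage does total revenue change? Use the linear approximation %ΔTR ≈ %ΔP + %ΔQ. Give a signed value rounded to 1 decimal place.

+4.9%

%ΔQ ≈ Ed × %ΔP = (-2.16) × (-4.2%) = +9.0720%
%ΔTR ≈ %ΔP + %ΔQ = (-4.2%) + (+9.0720%) = +4.8720%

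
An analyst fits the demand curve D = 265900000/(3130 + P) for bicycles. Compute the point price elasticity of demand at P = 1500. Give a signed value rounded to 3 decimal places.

dD/dP = −265900000/(3130 + P)² = -12.4038. At P = 1500, D = 57429.8.
Ed = (dD/dP)·(P/D) = (-12.4038) × (1500/57429.8) = -0.32397…

-0.324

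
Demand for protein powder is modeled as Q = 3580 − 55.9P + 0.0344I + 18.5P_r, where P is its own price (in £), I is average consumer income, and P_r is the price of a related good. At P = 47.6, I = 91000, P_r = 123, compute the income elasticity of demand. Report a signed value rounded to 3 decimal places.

0.495

At the given values, Q = 3580 − 55.9(47.6) + 0.0344(91000) + 18.5(123) = 6325.06.
∂Q/∂I = 0.0344.
E = (0.0344) × (91000/6325.06) = 0.49492…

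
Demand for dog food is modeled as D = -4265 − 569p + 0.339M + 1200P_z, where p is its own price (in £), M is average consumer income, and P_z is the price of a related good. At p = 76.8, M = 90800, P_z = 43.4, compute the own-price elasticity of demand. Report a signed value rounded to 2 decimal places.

-1.25

At the given values, D = -4265 − 569(76.8) + 0.339(90800) + 1200(43.4) = 34897.
∂D/∂p = −569.
E = (-569) × (76.8/34897) = -1.2522…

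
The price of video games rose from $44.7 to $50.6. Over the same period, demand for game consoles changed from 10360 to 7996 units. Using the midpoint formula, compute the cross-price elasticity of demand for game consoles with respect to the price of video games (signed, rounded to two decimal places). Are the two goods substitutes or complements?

%ΔQ_{game consoles} = (7996 − 10360)/avg = -2364/9178 = -0.257572…
%ΔP_{video games} = (50.6 − 44.7)/avg = 5.9/47.65 = 0.123819…
E_cross = (-2364/9178) / (5.9/47.65) = -2.0802…
E_cross < 0 ⇒ the goods are complements.

-2.08; complements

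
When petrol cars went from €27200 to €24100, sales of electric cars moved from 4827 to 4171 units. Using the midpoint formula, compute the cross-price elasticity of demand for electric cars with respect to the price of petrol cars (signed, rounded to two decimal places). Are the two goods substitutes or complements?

%ΔQ_{electric cars} = (4171 − 4827)/avg = -656/4499 = -0.145810…
%ΔP_{petrol cars} = (24100 − 27200)/avg = -3100/25650 = -0.120857…
E_cross = (-656/4499) / (-3100/25650) = 1.2064…
E_cross > 0 ⇒ the goods are substitutes.

1.21; substitutes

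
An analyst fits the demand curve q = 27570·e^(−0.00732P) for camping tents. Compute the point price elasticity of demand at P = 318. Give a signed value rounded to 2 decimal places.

dq/dP = −0.00732·q = -19.6795. At P = 318, q = 2688.46.
Ed = (dq/dP)·(P/q) = (-19.6795) × (318/2688.46) = -2.3277…

-2.33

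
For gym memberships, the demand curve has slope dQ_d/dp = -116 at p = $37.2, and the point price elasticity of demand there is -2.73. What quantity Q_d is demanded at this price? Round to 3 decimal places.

1580.659

Ed = (dQ_d/dp)·(p/Q_d) ⇒ Q_d = (dQ_d/dp)·p/Ed = (-116)·37.2/(-2.73) = 1580.65934…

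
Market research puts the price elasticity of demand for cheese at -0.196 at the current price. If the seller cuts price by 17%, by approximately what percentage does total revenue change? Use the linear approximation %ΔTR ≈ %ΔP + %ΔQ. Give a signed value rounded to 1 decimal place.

-13.7%

%ΔQ ≈ Ed × %ΔP = (-0.196) × (-17%) = +3.3320%
%ΔTR ≈ %ΔP + %ΔQ = (-17%) + (+3.3320%) = -13.6680%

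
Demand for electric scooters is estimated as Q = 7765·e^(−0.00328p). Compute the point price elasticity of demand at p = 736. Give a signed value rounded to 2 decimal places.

dQ/dp = −0.00328·Q = -2.27821. At p = 736, Q = 694.576.
Ed = (dQ/dp)·(p/Q) = (-2.27821) × (736/694.576) = -2.4140…

-2.41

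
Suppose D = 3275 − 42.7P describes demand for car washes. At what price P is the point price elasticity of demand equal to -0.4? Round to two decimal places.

21.91

Ed = −42.7P/(3275 − 42.7P). Set this equal to -0.4:
42.7P = 0.4·(3275 − 42.7P) ⇒ 42.7P(1 + 0.4) = 0.4·3275
P = 0.4·3275 / (42.7·1.4) = 21.9136…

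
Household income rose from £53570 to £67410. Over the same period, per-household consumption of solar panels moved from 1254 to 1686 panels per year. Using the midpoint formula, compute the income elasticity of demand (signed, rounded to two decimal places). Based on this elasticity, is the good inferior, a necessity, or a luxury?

%ΔQ = (1686 − 1254)/[( 1254 + 1686)/2] = 432/1470 = 0.293877…
%ΔIncome = (67410 − 53570)/[( 53570 + 67410)/2] = 13840/60490 = 0.228798…
E_income = (432/1470) / (13840/60490) = 1.2844…
E_income > 1 ⇒ normal good, luxury.

1.28; luxury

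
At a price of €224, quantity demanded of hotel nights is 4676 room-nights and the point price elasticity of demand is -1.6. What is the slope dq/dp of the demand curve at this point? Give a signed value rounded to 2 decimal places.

Ed = (dq/dp)·(p/q) ⇒ dq/dp = Ed·q/p = (-1.6)·4676/224 = -33.4

-33.40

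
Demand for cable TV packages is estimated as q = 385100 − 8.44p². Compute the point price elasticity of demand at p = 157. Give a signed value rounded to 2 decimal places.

dq/dp = −2·8.44·p = -2650.16. At p = 157, q = 177062.44.
Ed = (dq/dp)·(p/q) = (-2650.16) × (157/177062.44) = -2.3498…

-2.35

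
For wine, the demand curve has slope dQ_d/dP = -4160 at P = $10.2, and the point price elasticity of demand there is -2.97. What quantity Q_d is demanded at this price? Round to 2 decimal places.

Ed = (dQ_d/dP)·(P/Q_d) ⇒ Q_d = (dQ_d/dP)·P/Ed = (-4160)·10.2/(-2.97) = 14286.8686…

14286.87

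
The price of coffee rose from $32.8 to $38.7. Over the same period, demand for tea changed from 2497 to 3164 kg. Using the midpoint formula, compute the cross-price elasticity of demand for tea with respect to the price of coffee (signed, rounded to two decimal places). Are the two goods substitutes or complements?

1.43; substitutes

%ΔQ_{tea} = (3164 − 2497)/avg = 667/2830.5 = 0.235647…
%ΔP_{coffee} = (38.7 − 32.8)/avg = 5.9/35.75 = 0.165034…
E_cross = (667/2830.5) / (5.9/35.75) = 1.4278…
E_cross > 0 ⇒ the goods are substitutes.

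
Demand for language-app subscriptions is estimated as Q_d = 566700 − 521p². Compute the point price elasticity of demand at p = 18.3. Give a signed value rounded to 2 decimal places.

dQ_d/dp = −2·521·p = -19068.6. At p = 18.3, Q_d = 392222.31.
Ed = (dQ_d/dp)·(p/Q_d) = (-19068.6) × (18.3/392222.31) = -0.8896…

-0.89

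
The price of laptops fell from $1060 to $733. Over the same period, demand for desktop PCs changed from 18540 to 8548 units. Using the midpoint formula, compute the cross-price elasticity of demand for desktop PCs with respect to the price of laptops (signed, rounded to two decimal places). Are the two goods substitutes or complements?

%ΔQ_{desktop PCs} = (8548 − 18540)/avg = -9992/13544 = -0.737743…
%ΔP_{laptops} = (733 − 1060)/avg = -327/896.5 = -0.364751…
E_cross = (-9992/13544) / (-327/896.5) = 2.0225…
E_cross > 0 ⇒ the goods are substitutes.

2.02; substitutes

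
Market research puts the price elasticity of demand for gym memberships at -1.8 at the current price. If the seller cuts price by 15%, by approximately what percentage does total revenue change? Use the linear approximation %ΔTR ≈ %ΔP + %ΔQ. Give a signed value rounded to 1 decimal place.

+12.0%

%ΔQ ≈ Ed × %ΔP = (-1.8) × (-15%) = +27.0000%
%ΔTR ≈ %ΔP + %ΔQ = (-15%) + (+27.0000%) = +12.0000%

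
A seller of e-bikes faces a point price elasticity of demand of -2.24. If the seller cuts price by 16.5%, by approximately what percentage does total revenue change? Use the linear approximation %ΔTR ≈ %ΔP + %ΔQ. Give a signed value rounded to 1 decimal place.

%ΔQ ≈ Ed × %ΔP = (-2.24) × (-16.5%) = +36.9600%
%ΔTR ≈ %ΔP + %ΔQ = (-16.5%) + (+36.9600%) = +20.4600%

+20.5%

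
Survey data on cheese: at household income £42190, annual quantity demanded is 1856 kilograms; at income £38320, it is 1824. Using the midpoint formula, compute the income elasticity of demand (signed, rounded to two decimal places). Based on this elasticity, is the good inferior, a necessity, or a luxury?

0.18; necessity

%ΔQ = (1824 − 1856)/[( 1856 + 1824)/2] = -32/1840 = -0.017391…
%ΔIncome = (38320 − 42190)/[( 42190 + 38320)/2] = -3870/40255 = -0.096137…
E_income = (-32/1840) / (-3870/40255) = 0.1809…
0 < E_income < 1 ⇒ normal good, necessity.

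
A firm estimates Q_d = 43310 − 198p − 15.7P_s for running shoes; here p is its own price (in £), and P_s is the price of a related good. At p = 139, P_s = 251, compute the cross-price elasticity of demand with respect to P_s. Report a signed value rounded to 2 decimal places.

At the given values, Q_d = 43310 − 198(139) − 15.7(251) = 11847.3.
∂Q_d/∂P_s = -15.7.
E = (-15.7) × (251/11847.3) = -0.3326…

-0.33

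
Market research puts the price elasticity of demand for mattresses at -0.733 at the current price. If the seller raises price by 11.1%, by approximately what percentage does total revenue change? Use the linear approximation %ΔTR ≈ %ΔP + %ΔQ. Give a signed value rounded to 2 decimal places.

%ΔQ ≈ Ed × %ΔP = (-0.733) × (+11.1%) = -8.1363%
%ΔTR ≈ %ΔP + %ΔQ = (+11.1%) + (-8.1363%) = +2.9637%

+2.96%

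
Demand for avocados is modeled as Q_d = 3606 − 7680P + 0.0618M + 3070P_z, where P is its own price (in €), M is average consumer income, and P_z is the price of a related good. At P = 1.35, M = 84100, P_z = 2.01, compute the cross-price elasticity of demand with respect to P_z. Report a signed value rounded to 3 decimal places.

At the given values, Q_d = 3606 − 7680(1.35) + 0.0618(84100) + 3070(2.01) = 4606.08.
∂Q_d/∂P_z = 3070.
E = (3070) × (2.01/4606.08) = 1.33968…

1.340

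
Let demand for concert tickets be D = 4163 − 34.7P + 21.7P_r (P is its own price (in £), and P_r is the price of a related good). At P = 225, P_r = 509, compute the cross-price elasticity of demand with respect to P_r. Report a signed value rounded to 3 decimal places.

1.492

At the given values, D = 4163 − 34.7(225) + 21.7(509) = 7400.8.
∂D/∂P_r = 21.7.
E = (21.7) × (509/7400.8) = 1.49244…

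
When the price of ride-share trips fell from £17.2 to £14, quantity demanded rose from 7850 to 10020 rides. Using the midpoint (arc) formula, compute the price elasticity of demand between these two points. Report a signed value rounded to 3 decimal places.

%ΔQ = (10020 − 7850) / [(7850 + 10020)/2] = 2170/8935 = 0.242865…
%ΔP = (14 − 17.2) / [(17.2 + 14)/2] = -3.2/15.6 = -0.205128…
Arc Ed = %ΔQ / %ΔP = (2170/8935) / (-3.2/15.6) = -1.18396…

-1.184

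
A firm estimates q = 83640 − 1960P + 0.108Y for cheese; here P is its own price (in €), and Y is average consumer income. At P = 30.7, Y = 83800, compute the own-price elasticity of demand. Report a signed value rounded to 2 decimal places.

-1.85

At the given values, q = 83640 − 1960(30.7) + 0.108(83800) = 32518.4.
∂q/∂P = −1960.
E = (-1960) × (30.7/32518.4) = -1.8503…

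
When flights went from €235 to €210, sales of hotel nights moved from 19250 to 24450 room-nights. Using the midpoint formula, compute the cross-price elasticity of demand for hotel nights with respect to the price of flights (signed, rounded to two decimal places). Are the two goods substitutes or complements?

%ΔQ_{hotel nights} = (24450 − 19250)/avg = 5200/21850 = 0.237986…
%ΔP_{flights} = (210 − 235)/avg = -25/222.5 = -0.112359…
E_cross = (5200/21850) / (-25/222.5) = -2.1180…
E_cross < 0 ⇒ the goods are complements.

-2.12; complements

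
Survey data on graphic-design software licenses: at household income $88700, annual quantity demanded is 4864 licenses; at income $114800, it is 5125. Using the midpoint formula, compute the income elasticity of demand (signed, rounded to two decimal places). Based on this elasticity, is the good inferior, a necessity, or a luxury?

%ΔQ = (5125 − 4864)/[( 4864 + 5125)/2] = 261/4994.5 = 0.052257…
%ΔIncome = (114800 − 88700)/[( 88700 + 114800)/2] = 26100/101750 = 0.256511…
E_income = (261/4994.5) / (26100/101750) = 0.2037…
0 < E_income < 1 ⇒ normal good, necessity.

0.20; necessity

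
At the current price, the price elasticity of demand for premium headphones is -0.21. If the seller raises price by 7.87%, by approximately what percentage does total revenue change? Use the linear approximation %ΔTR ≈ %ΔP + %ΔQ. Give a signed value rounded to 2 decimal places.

+6.22%

%ΔQ ≈ Ed × %ΔP = (-0.21) × (+7.87%) = -1.6527%
%ΔTR ≈ %ΔP + %ΔQ = (+7.87%) + (-1.6527%) = +6.2173%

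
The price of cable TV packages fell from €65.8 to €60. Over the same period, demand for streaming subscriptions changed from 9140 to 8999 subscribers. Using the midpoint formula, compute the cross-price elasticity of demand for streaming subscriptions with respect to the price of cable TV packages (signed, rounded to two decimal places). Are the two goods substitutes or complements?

%ΔQ_{streaming subscriptions} = (8999 − 9140)/avg = -141/9069.5 = -0.015546…
%ΔP_{cable TV packages} = (60 − 65.8)/avg = -5.8/62.9 = -0.092209…
E_cross = (-141/9069.5) / (-5.8/62.9) = 0.1686…
E_cross > 0 ⇒ the goods are substitutes.

0.17; substitutes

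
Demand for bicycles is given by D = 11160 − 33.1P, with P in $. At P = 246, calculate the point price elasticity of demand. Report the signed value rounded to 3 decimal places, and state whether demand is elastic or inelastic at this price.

-2.699; elastic

dD/dP = −33.1. At P = 246, D = 11160 − 33.1(246) = 3017.4.
Ed = (dD/dP)·(P/D) = −33.1 × (246/3017.4) = -2.69854…
|Ed| = 2.699 > 1, so demand is elastic.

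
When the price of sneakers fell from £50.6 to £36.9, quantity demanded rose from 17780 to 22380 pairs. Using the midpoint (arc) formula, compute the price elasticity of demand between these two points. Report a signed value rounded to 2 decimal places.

%ΔQ = (22380 − 17780) / [(17780 + 22380)/2] = 4600/20080 = 0.229083…
%ΔP = (36.9 − 50.6) / [(50.6 + 36.9)/2] = -13.7/43.75 = -0.313142…
Arc Ed = %ΔQ / %ΔP = (4600/20080) / (-13.7/43.75) = -0.7315…

-0.73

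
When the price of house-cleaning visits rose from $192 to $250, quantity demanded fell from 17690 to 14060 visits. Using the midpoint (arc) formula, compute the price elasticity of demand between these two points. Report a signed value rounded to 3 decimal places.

%ΔQ = (14060 − 17690) / [(17690 + 14060)/2] = -3630/15875 = -0.228661…
%ΔP = (250 − 192) / [(192 + 250)/2] = 58/221 = 0.262443…
Arc Ed = %ΔQ / %ΔP = (-3630/15875) / (58/221) = -0.87127…

-0.871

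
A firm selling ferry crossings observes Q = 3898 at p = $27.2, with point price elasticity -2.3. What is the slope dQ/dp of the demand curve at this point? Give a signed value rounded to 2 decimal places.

-329.61

Ed = (dQ/dp)·(p/Q) ⇒ dQ/dp = Ed·Q/p = (-2.3)·3898/27.2 = -329.6102…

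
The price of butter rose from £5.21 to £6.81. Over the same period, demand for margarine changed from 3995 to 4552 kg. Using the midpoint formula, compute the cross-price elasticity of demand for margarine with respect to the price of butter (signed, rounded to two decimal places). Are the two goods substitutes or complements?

%ΔQ_{margarine} = (4552 − 3995)/avg = 557/4273.5 = 0.130338…
%ΔP_{butter} = (6.81 − 5.21)/avg = 1.6/6.01 = 0.266222…
E_cross = (557/4273.5) / (1.6/6.01) = 0.4895…
E_cross > 0 ⇒ the goods are substitutes.

0.49; substitutes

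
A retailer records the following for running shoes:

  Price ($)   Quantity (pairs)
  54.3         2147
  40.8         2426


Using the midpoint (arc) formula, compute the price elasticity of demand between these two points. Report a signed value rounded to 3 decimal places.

%ΔQ = (2426 − 2147) / [(2147 + 2426)/2] = 279/2286.5 = 0.122020…
%ΔP = (40.8 − 54.3) / [(54.3 + 40.8)/2] = -13.5/47.55 = -0.283911…
Arc Ed = %ΔQ / %ΔP = (279/2286.5) / (-13.5/47.55) = -0.42978…

-0.430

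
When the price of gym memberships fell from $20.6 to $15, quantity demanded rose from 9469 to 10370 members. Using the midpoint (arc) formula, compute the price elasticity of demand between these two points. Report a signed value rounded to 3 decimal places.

-0.289

%ΔQ = (10370 − 9469) / [(9469 + 10370)/2] = 901/9919.5 = 0.090831…
%ΔP = (15 − 20.6) / [(20.6 + 15)/2] = -5.6/17.8 = -0.314606…
Arc Ed = %ΔQ / %ΔP = (901/9919.5) / (-5.6/17.8) = -0.28871…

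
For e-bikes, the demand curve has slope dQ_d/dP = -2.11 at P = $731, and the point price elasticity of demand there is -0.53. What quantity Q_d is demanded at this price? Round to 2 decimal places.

2910.21

Ed = (dQ_d/dP)·(P/Q_d) ⇒ Q_d = (dQ_d/dP)·P/Ed = (-2.11)·731/(-0.53) = 2910.2075…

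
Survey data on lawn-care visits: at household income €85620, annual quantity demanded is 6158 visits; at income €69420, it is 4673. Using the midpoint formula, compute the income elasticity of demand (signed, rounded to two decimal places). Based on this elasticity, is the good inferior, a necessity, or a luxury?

%ΔQ = (4673 − 6158)/[( 6158 + 4673)/2] = -1485/5415.5 = -0.274212…
%ΔIncome = (69420 − 85620)/[( 85620 + 69420)/2] = -16200/77520 = -0.208978…
E_income = (-1485/5415.5) / (-16200/77520) = 1.3121…
E_income > 1 ⇒ normal good, luxury.

1.31; luxury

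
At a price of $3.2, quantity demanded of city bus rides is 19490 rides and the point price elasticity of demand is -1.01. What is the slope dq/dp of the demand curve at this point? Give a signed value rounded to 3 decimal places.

Ed = (dq/dp)·(p/q) ⇒ dq/dp = Ed·q/p = (-1.01)·19490/3.2 = -6151.53125

-6151.531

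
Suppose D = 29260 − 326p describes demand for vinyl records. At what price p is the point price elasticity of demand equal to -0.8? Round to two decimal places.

39.89

Ed = −326p/(29260 − 326p). Set this equal to -0.8:
326p = 0.8·(29260 − 326p) ⇒ 326p(1 + 0.8) = 0.8·29260
p = 0.8·29260 / (326·1.8) = 39.8909…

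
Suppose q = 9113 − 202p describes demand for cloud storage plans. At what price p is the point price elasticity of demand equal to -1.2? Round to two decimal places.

Ed = −202p/(9113 − 202p). Set this equal to -1.2:
202p = 1.2·(9113 − 202p) ⇒ 202p(1 + 1.2) = 1.2·9113
p = 1.2·9113 / (202·2.2) = 24.6075…

24.61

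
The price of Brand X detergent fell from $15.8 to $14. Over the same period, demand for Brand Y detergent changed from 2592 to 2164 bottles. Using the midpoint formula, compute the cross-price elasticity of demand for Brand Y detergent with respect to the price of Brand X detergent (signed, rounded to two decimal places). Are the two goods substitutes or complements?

%ΔQ_{Brand Y detergent} = (2164 − 2592)/avg = -428/2378 = -0.179983…
%ΔP_{Brand X detergent} = (14 − 15.8)/avg = -1.8/14.9 = -0.120805…
E_cross = (-428/2378) / (-1.8/14.9) = 1.4898…
E_cross > 0 ⇒ the goods are substitutes.

1.49; substitutes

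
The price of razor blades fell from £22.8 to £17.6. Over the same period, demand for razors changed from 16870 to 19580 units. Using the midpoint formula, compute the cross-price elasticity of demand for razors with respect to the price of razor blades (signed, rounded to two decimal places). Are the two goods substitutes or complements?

-0.58; complements

%ΔQ_{razors} = (19580 − 16870)/avg = 2710/18225 = 0.148696…
%ΔP_{razor blades} = (17.6 − 22.8)/avg = -5.2/20.2 = -0.257425…
E_cross = (2710/18225) / (-5.2/20.2) = -0.5776…
E_cross < 0 ⇒ the goods are complements.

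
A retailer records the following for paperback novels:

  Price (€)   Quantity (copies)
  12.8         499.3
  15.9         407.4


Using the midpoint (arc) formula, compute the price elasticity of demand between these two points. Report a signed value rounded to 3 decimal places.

%ΔQ = (407.4 − 499.3) / [(499.3 + 407.4)/2] = -91.9/453.35 = -0.202713…
%ΔP = (15.9 − 12.8) / [(12.8 + 15.9)/2] = 3.1/14.35 = 0.216027…
Arc Ed = %ΔQ / %ΔP = (-91.9/453.35) / (3.1/14.35) = -0.93836…

-0.938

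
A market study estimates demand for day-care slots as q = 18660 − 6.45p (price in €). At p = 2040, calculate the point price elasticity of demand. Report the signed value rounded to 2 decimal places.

dq/dp = −6.45. At p = 2040, q = 18660 − 6.45(2040) = 5502.
Ed = (dq/dp)·(p/q) = −6.45 × (2040/5502) = -2.3914…

-2.39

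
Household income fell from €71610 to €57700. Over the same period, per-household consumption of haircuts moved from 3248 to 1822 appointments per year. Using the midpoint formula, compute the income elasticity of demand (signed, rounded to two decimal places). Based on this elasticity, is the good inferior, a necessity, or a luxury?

2.61; luxury

%ΔQ = (1822 − 3248)/[( 3248 + 1822)/2] = -1426/2535 = -0.562524…
%ΔIncome = (57700 − 71610)/[( 71610 + 57700)/2] = -13910/64655 = -0.215141…
E_income = (-1426/2535) / (-13910/64655) = 2.6146…
E_income > 1 ⇒ normal good, luxury.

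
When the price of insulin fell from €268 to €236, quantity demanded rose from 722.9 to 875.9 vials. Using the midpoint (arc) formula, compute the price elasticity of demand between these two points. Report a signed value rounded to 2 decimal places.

-1.51

%ΔQ = (875.9 − 722.9) / [(722.9 + 875.9)/2] = 153/799.4 = 0.191393…
%ΔP = (236 − 268) / [(268 + 236)/2] = -32/252 = -0.126984…
Arc Ed = %ΔQ / %ΔP = (153/799.4) / (-32/252) = -1.5072…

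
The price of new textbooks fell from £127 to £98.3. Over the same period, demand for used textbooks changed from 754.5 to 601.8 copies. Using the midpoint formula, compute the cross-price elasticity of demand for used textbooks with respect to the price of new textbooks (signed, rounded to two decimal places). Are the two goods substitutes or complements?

%ΔQ_{used textbooks} = (601.8 − 754.5)/avg = -152.7/678.15 = -0.225171…
%ΔP_{new textbooks} = (98.3 − 127)/avg = -28.7/112.65 = -0.254771…
E_cross = (-152.7/678.15) / (-28.7/112.65) = 0.8838…
E_cross > 0 ⇒ the goods are substitutes.

0.88; substitutes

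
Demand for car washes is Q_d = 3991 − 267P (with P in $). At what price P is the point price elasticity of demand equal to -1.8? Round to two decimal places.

Ed = −267P/(3991 − 267P). Set this equal to -1.8:
267P = 1.8·(3991 − 267P) ⇒ 267P(1 + 1.8) = 1.8·3991
P = 1.8·3991 / (267·2.8) = 9.6091…

9.61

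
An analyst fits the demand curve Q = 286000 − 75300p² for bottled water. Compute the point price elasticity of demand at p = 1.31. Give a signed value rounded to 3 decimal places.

-1.648

dQ/dp = −2·75300·p = -197286. At p = 1.31, Q = 156777.67.
Ed = (dQ/dp)·(p/Q) = (-197286) × (1.31/156777.67) = -1.64847…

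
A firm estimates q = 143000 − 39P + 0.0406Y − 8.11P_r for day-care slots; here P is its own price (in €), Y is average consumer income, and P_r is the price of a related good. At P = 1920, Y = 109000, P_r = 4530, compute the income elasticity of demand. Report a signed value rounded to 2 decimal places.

0.12

At the given values, q = 143000 − 39(1920) + 0.0406(109000) − 8.11(4530) = 35807.1.
∂q/∂Y = 0.0406.
E = (0.0406) × (109000/35807.1) = 0.1235…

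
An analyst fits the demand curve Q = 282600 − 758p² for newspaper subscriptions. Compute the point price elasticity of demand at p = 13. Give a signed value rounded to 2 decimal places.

dQ/dp = −2·758·p = -19708. At p = 13, Q = 154498.
Ed = (dQ/dp)·(p/Q) = (-19708) × (13/154498) = -1.6582…

-1.66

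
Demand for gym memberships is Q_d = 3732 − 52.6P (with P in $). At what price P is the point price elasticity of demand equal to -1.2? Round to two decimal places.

Ed = −52.6P/(3732 − 52.6P). Set this equal to -1.2:
52.6P = 1.2·(3732 − 52.6P) ⇒ 52.6P(1 + 1.2) = 1.2·3732
P = 1.2·3732 / (52.6·2.2) = 38.7003…

38.70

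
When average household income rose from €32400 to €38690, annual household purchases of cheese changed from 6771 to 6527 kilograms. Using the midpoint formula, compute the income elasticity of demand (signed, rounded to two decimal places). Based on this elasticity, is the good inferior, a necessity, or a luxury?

%ΔQ = (6527 − 6771)/[( 6771 + 6527)/2] = -244/6649 = -0.036697…
%ΔIncome = (38690 − 32400)/[( 32400 + 38690)/2] = 6290/35545 = 0.176958…
E_income = (-244/6649) / (6290/35545) = -0.2073…
E_income < 0 ⇒ inferior good.

-0.21; inferior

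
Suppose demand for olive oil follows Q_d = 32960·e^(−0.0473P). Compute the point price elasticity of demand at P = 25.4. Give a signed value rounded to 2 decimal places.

dQ_d/dP = −0.0473·Q_d = -468.898. At P = 25.4, Q_d = 9913.27.
Ed = (dQ_d/dP)·(P/Q_d) = (-468.898) × (25.4/9913.27) = -1.2014…

-1.20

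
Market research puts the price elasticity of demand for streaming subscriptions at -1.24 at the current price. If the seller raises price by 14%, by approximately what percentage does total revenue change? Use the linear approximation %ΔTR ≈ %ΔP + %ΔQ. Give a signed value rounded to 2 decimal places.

-3.36%

%ΔQ ≈ Ed × %ΔP = (-1.24) × (+14%) = -17.3600%
%ΔTR ≈ %ΔP + %ΔQ = (+14%) + (-17.3600%) = -3.3600%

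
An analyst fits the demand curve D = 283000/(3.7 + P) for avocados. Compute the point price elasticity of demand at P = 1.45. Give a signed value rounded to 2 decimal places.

dD/dP = −283000/(3.7 + P)² = -10670.2. At P = 1.45, D = 54951.5.
Ed = (dD/dP)·(P/D) = (-10670.2) × (1.45/54951.5) = -0.2815…

-0.28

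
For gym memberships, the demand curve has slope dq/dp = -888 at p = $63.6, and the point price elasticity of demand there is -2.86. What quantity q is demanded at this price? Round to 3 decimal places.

19747.133

Ed = (dq/dp)·(p/q) ⇒ q = (dq/dp)·p/Ed = (-888)·63.6/(-2.86) = 19747.13286…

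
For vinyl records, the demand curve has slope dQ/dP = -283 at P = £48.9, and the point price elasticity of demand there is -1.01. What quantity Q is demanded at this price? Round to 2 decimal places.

13701.68

Ed = (dQ/dP)·(P/Q) ⇒ Q = (dQ/dP)·P/Ed = (-283)·48.9/(-1.01) = 13701.6831…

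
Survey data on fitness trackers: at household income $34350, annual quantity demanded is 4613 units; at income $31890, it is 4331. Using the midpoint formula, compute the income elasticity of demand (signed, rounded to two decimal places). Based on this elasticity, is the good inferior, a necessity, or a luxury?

0.85; necessity

%ΔQ = (4331 − 4613)/[( 4613 + 4331)/2] = -282/4472 = -0.063059…
%ΔIncome = (31890 − 34350)/[( 34350 + 31890)/2] = -2460/33120 = -0.074275…
E_income = (-282/4472) / (-2460/33120) = 0.8489…
0 < E_income < 1 ⇒ normal good, necessity.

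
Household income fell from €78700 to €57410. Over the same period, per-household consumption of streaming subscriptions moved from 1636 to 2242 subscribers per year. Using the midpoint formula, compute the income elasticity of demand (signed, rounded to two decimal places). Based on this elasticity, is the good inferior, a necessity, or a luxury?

%ΔQ = (2242 − 1636)/[( 1636 + 2242)/2] = 606/1939 = 0.312532…
%ΔIncome = (57410 − 78700)/[( 78700 + 57410)/2] = -21290/68055 = -0.312835…
E_income = (606/1939) / (-21290/68055) = -0.9990…
E_income < 0 ⇒ inferior good.

-1.00; inferior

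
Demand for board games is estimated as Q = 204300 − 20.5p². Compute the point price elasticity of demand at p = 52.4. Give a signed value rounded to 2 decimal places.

-0.76

dQ/dp = −2·20.5·p = -2148.4. At p = 52.4, Q = 148011.92.
Ed = (dQ/dp)·(p/Q) = (-2148.4) × (52.4/148011.92) = -0.7605…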